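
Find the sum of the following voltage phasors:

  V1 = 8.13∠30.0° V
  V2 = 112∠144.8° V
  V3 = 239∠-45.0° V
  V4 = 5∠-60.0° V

Step 1 — Convert each phasor to rectangular form:
  V1 = 8.13·(cos(30.0°) + j·sin(30.0°)) = 7.041 + j4.065 V
  V2 = 112·(cos(144.8°) + j·sin(144.8°)) = -91.52 + j64.56 V
  V3 = 239·(cos(-45.0°) + j·sin(-45.0°)) = 169 - j169 V
  V4 = 5·(cos(-60.0°) + j·sin(-60.0°)) = 2.5 - j4.33 V
Step 2 — Sum components: V_total = 87.02 - j104.7 V.
Step 3 — Convert to polar: |V_total| = 136.1 V, ∠V_total = -50.3°.

V_total = 136.1∠-50.3° V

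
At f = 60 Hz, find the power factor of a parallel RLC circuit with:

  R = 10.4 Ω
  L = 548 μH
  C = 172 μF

Step 1 — Angular frequency: ω = 2π·f = 2π·60 = 377 rad/s.
Step 2 — Component impedances:
  R: Z = R = 10.4 Ω
  L: Z = jωL = j·377·0.000548 = 0 + j0.2066 Ω
  C: Z = 1/(jωC) = -j/(ω·C) = 0 - j15.42 Ω
Step 3 — Parallel combination: 1/Z_total = 1/R + 1/L + 1/C; Z_total = 0.004214 + j0.2093 Ω = 0.2094∠88.8° Ω.
Step 4 — Power factor: PF = cos(φ) = Re(Z)/|Z| = 0.0042143/0.20935 = 0.02013.
Step 5 — Type: Im(Z) = 0.2093 ⇒ lagging (phase φ = 88.8°).

PF = 0.02013 (lagging, φ = 88.8°)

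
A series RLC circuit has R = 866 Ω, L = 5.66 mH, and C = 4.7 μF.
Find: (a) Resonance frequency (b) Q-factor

Step 1 — Resonance condition Im(Z)=0 gives ω₀ = 1/√(LC).
Step 2 — ω₀ = 1/√(0.00566·4.7e-06) = 6131 rad/s.
Step 3 — f₀ = ω₀/(2π) = 975.8 Hz.
Step 4 — Series Q: Q = ω₀L/R = 6131·0.00566/866 = 0.04007.

(a) f₀ = 975.8 Hz  (b) Q = 0.04007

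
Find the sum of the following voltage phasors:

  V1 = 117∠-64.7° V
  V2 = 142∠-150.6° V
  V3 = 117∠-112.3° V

Step 1 — Convert each phasor to rectangular form:
  V1 = 117·(cos(-64.7°) + j·sin(-64.7°)) = 50 - j105.8 V
  V2 = 142·(cos(-150.6°) + j·sin(-150.6°)) = -123.7 - j69.71 V
  V3 = 117·(cos(-112.3°) + j·sin(-112.3°)) = -44.4 - j108.2 V
Step 2 — Sum components: V_total = -118.1 - j283.7 V.
Step 3 — Convert to polar: |V_total| = 307.3 V, ∠V_total = -112.6°.

V_total = 307.3∠-112.6° V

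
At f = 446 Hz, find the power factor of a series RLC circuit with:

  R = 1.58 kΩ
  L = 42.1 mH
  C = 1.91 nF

Step 1 — Angular frequency: ω = 2π·f = 2π·446 = 2802 rad/s.
Step 2 — Component impedances:
  R: Z = R = 1580 Ω
  L: Z = jωL = j·2802·0.0421 = 0 + j118 Ω
  C: Z = 1/(jωC) = -j/(ω·C) = 0 - j1.868e+05 Ω
Step 3 — Series combination: Z_total = R + L + C = 1580 - j1.867e+05 Ω = 1.867e+05∠-89.5° Ω.
Step 4 — Power factor: PF = cos(φ) = Re(Z)/|Z| = 1580/1.8672e+05 = 0.008462.
Step 5 — Type: Im(Z) = -1.867e+05 ⇒ leading (phase φ = -89.5°).

PF = 0.008462 (leading, φ = -89.5°)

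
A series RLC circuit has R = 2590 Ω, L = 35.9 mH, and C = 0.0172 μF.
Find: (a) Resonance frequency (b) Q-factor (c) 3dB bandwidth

Step 1 — Resonance: ω₀ = 1/√(LC) = 1/√(0.0359·1.72e-08) = 4.024e+04 rad/s.
Step 2 — f₀ = ω₀/(2π) = 6405 Hz.
Step 3 — Series Q: Q = ω₀L/R = 4.024e+04·0.0359/2590 = 0.5578.
Step 4 — Bandwidth: Δω = ω₀/Q = 7.214e+04 rad/s; BW = Δω/(2π) = 1.148e+04 Hz.

(a) f₀ = 6405 Hz  (b) Q = 0.5578  (c) BW = 1.148e+04 Hz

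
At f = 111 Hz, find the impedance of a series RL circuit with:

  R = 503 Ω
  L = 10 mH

Step 1 — Angular frequency: ω = 2π·f = 2π·111 = 697.4 rad/s.
Step 2 — Component impedances:
  R: Z = R = 503 Ω
  L: Z = jωL = j·697.4·0.01 = 0 + j6.974 Ω
Step 3 — Series combination: Z_total = R + L = 503 + j6.974 Ω = 503∠0.8° Ω.

Z = 503 + j6.974 Ω = 503∠0.8° Ω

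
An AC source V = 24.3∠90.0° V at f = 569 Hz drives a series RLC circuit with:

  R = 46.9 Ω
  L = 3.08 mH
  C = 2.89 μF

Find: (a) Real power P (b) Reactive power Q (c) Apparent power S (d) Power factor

Step 1 — Angular frequency: ω = 2π·f = 2π·569 = 3575 rad/s.
Step 2 — Component impedances:
  R: Z = R = 46.9 Ω
  L: Z = jωL = j·3575·0.00308 = 0 + j11.01 Ω
  C: Z = 1/(jωC) = -j/(ω·C) = 0 - j96.79 Ω
Step 3 — Series combination: Z_total = R + L + C = 46.9 - j85.77 Ω = 97.76∠-61.3° Ω.
Step 4 — Source phasor: V = 24.3∠90.0° V = 0 + j24.3 V.
Step 5 — Current: I = V / Z = -0.2181 + j0.1193 A = 0.2486∠151.3° A.
Step 6 — Complex power: S = V·I* = 2.898 - j5.3 VA.
Step 7 — Real power: P = Re(S) = 2.898 W.
Step 8 — Reactive power: Q = Im(S) = -5.3 VAR.
Step 9 — Apparent power: |S| = 6.04 VA.
Step 10 — Power factor: PF = P/|S| = 0.4798 (leading).

(a) P = 2.898 W  (b) Q = -5.3 VAR  (c) S = 6.04 VA  (d) PF = 0.4798 (leading)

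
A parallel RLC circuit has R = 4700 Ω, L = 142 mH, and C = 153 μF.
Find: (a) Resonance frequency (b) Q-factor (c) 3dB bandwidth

Step 1 — Resonance: ω₀ = 1/√(LC) = 1/√(0.142·0.000153) = 214.5 rad/s.
Step 2 — f₀ = ω₀/(2π) = 34.15 Hz.
Step 3 — Parallel Q: Q = R/(ω₀L) = 4700/(214.5·0.142) = 154.3.
Step 4 — Bandwidth: Δω = ω₀/Q = 1.391 rad/s; BW = Δω/(2π) = 0.2213 Hz.

(a) f₀ = 34.15 Hz  (b) Q = 154.3  (c) BW = 0.2213 Hz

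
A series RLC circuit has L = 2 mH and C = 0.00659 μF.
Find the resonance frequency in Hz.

Step 1 — Resonance condition Im(Z)=0 gives ω₀ = 1/√(LC).
Step 2 — ω₀ = 1/√(0.002·6.59e-09) = 2.754e+05 rad/s.
Step 3 — f₀ = ω₀/(2π) = 4.384e+04 Hz.

f₀ = 4.384e+04 Hz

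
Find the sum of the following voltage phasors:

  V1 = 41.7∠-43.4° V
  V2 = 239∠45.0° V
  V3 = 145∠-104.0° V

Step 1 — Convert each phasor to rectangular form:
  V1 = 41.7·(cos(-43.4°) + j·sin(-43.4°)) = 30.3 - j28.65 V
  V2 = 239·(cos(45.0°) + j·sin(45.0°)) = 169 + j169 V
  V3 = 145·(cos(-104.0°) + j·sin(-104.0°)) = -35.08 - j140.7 V
Step 2 — Sum components: V_total = 164.2 - j0.3459 V.
Step 3 — Convert to polar: |V_total| = 164.2 V, ∠V_total = -0.1°.

V_total = 164.2∠-0.1° V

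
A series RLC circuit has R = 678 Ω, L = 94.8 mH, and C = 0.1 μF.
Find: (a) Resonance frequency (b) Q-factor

Step 1 — Resonance condition Im(Z)=0 gives ω₀ = 1/√(LC).
Step 2 — ω₀ = 1/√(0.0948·1e-07) = 1.027e+04 rad/s.
Step 3 — f₀ = ω₀/(2π) = 1635 Hz.
Step 4 — Series Q: Q = ω₀L/R = 1.027e+04·0.0948/678 = 1.436.

(a) f₀ = 1635 Hz  (b) Q = 1.436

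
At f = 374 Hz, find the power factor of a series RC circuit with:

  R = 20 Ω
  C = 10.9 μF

Step 1 — Angular frequency: ω = 2π·f = 2π·374 = 2350 rad/s.
Step 2 — Component impedances:
  R: Z = R = 20 Ω
  C: Z = 1/(jωC) = -j/(ω·C) = 0 - j39.04 Ω
Step 3 — Series combination: Z_total = R + C = 20 - j39.04 Ω = 43.87∠-62.9° Ω.
Step 4 — Power factor: PF = cos(φ) = Re(Z)/|Z| = 20/43.87 = 0.4559.
Step 5 — Type: Im(Z) = -39.04 ⇒ leading (phase φ = -62.9°).

PF = 0.4559 (leading, φ = -62.9°)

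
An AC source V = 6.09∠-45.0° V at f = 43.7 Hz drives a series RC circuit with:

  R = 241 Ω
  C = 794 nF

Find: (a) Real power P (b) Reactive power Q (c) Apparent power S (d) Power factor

Step 1 — Angular frequency: ω = 2π·f = 2π·43.7 = 274.6 rad/s.
Step 2 — Component impedances:
  R: Z = R = 241 Ω
  C: Z = 1/(jωC) = -j/(ω·C) = 0 - j4587 Ω
Step 3 — Series combination: Z_total = R + C = 241 - j4587 Ω = 4593∠-87.0° Ω.
Step 4 — Source phasor: V = 6.09∠-45.0° V = 4.306 - j4.306 V.
Step 5 — Current: I = V / Z = 0.0009854 + j0.000887 A = 0.001326∠42.0° A.
Step 6 — Complex power: S = V·I* = 0.0004237 - j0.008063 VA.
Step 7 — Real power: P = Re(S) = 0.0004237 W.
Step 8 — Reactive power: Q = Im(S) = -0.008063 VAR.
Step 9 — Apparent power: |S| = 0.008075 VA.
Step 10 — Power factor: PF = P/|S| = 0.05247 (leading).

(a) P = 0.0004237 W  (b) Q = -0.008063 VAR  (c) S = 0.008075 VA  (d) PF = 0.05247 (leading)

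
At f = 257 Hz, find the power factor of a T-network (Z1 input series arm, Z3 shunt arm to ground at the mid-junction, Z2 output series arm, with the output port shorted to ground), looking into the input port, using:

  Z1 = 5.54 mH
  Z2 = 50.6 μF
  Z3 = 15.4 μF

Step 1 — Angular frequency: ω = 2π·f = 2π·257 = 1615 rad/s.
Step 2 — Component impedances:
  Z1: Z = jωL = j·1615·0.00554 = 0 + j8.946 Ω
  Z2: Z = 1/(jωC) = -j/(ω·C) = 0 - j12.24 Ω
  Z3: Z = 1/(jωC) = -j/(ω·C) = 0 - j40.21 Ω
Step 3 — With the output port shorted to ground, the output series arm Z2 runs from the junction to ground; the shunt arm Z3 also runs from the junction to ground. They appear in parallel: Z3 || Z2 = 0 - j9.383 Ω.
Step 4 — Series with input arm Z1: Z_in = Z1 + (Z3 || Z2) = 0 - j0.4372 Ω = 0.4372∠-90.0° Ω.
Step 5 — Power factor: PF = cos(φ) = Re(Z)/|Z| = 0/0.4372 = 0.
Step 6 — Type: Im(Z) = -0.4372 ⇒ leading (phase φ = -90.0°).

PF = 0 (leading, φ = -90.0°)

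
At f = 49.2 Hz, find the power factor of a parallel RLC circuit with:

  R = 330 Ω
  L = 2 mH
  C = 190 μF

Step 1 — Angular frequency: ω = 2π·f = 2π·49.2 = 309.1 rad/s.
Step 2 — Component impedances:
  R: Z = R = 330 Ω
  L: Z = jωL = j·309.1·0.002 = 0 + j0.6183 Ω
  C: Z = 1/(jωC) = -j/(ω·C) = 0 - j17.03 Ω
Step 3 — Parallel combination: 1/Z_total = 1/R + 1/L + 1/C; Z_total = 0.001247 + j0.6416 Ω = 0.6416∠89.9° Ω.
Step 4 — Power factor: PF = cos(φ) = Re(Z)/|Z| = 0.001247/0.6416 = 0.001944.
Step 5 — Type: Im(Z) = 0.6416 ⇒ lagging (phase φ = 89.9°).

PF = 0.001944 (lagging, φ = 89.9°)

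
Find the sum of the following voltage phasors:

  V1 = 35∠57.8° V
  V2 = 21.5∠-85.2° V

Step 1 — Convert each phasor to rectangular form:
  V1 = 35·(cos(57.8°) + j·sin(57.8°)) = 18.65 + j29.62 V
  V2 = 21.5·(cos(-85.2°) + j·sin(-85.2°)) = 1.799 - j21.42 V
Step 2 — Sum components: V_total = 20.45 + j8.192 V.
Step 3 — Convert to polar: |V_total| = 22.03 V, ∠V_total = 21.8°.

V_total = 22.03∠21.8° V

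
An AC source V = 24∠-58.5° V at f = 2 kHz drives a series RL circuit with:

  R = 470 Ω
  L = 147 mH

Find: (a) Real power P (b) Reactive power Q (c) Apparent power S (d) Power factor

Step 1 — Angular frequency: ω = 2π·f = 2π·2000 = 1.257e+04 rad/s.
Step 2 — Component impedances:
  R: Z = R = 470 Ω
  L: Z = jωL = j·1.257e+04·0.147 = 0 + j1847 Ω
Step 3 — Series combination: Z_total = R + L = 470 + j1847 Ω = 1906∠75.7° Ω.
Step 4 — Source phasor: V = 24∠-58.5° V = 12.54 - j20.46 V.
Step 5 — Current: I = V / Z = -0.008782 - j0.009023 A = 0.01259∠-134.2° A.
Step 6 — Complex power: S = V·I* = 0.07451 + j0.2929 VA.
Step 7 — Real power: P = Re(S) = 0.07451 W.
Step 8 — Reactive power: Q = Im(S) = 0.2929 VAR.
Step 9 — Apparent power: |S| = 0.3022 VA.
Step 10 — Power factor: PF = P/|S| = 0.2466 (lagging).

(a) P = 0.07451 W  (b) Q = 0.2929 VAR  (c) S = 0.3022 VA  (d) PF = 0.2466 (lagging)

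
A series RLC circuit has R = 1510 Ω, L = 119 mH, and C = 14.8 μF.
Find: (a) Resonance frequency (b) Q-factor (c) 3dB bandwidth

Step 1 — Resonance: ω₀ = 1/√(LC) = 1/√(0.119·1.48e-05) = 753.5 rad/s.
Step 2 — f₀ = ω₀/(2π) = 119.9 Hz.
Step 3 — Series Q: Q = ω₀L/R = 753.5·0.119/1510 = 0.05938.
Step 4 — Bandwidth: Δω = ω₀/Q = 1.269e+04 rad/s; BW = Δω/(2π) = 2020 Hz.

(a) f₀ = 119.9 Hz  (b) Q = 0.05938  (c) BW = 2020 Hz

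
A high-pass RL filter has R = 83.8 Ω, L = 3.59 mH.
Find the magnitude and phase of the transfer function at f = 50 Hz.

Step 1 — Angular frequency: ω = 2π·50 = 314.2 rad/s.
Step 2 — Transfer function: H(jω) = jωL/(R + jωL).
Step 3 — Numerator jωL = j·1.128; denominator R + jωL = 83.8 + j1.128.
Step 4 — H = 0.0001811 + j0.01346.
Step 5 — Magnitude: |H| = 0.01346 (-37.4 dB); phase: φ = 89.2°.

|H| = 0.01346 (-37.4 dB), φ = 89.2°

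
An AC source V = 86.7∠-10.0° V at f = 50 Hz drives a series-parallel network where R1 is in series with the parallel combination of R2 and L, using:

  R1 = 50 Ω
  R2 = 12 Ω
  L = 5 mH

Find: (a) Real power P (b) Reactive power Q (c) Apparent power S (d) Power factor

Step 1 — Angular frequency: ω = 2π·f = 2π·50 = 314.2 rad/s.
Step 2 — Component impedances:
  R1: Z = R = 50 Ω
  R2: Z = R = 12 Ω
  L: Z = jωL = j·314.2·0.005 = 0 + j1.571 Ω
Step 3 — Parallel branch: R2 || L = 1/(1/R2 + 1/L) = 0.2022 + j1.544 Ω.
Step 4 — Series with R1: Z_total = R1 + (R2 || L) = 50.2 + j1.544 Ω = 50.23∠1.8° Ω.
Step 5 — Source phasor: V = 86.7∠-10.0° V = 85.38 - j15.06 V.
Step 6 — Current: I = V / Z = 1.69 - j0.3519 A = 1.726∠-11.8° A.
Step 7 — Complex power: S = V·I* = 149.6 + j4.602 VA.
Step 8 — Real power: P = Re(S) = 149.6 W.
Step 9 — Reactive power: Q = Im(S) = 4.602 VAR.
Step 10 — Apparent power: |S| = 149.7 VA.
Step 11 — Power factor: PF = P/|S| = 0.9995 (lagging).

(a) P = 149.6 W  (b) Q = 4.602 VAR  (c) S = 149.7 VA  (d) PF = 0.9995 (lagging)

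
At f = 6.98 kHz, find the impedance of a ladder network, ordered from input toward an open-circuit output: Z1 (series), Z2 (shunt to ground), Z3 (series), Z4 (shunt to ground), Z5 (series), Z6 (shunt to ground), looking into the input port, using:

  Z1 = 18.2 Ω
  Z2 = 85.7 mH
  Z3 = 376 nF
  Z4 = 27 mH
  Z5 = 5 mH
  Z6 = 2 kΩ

Step 1 — Angular frequency: ω = 2π·f = 2π·6980 = 4.386e+04 rad/s.
Step 2 — Component impedances:
  Z1: Z = R = 18.2 Ω
  Z2: Z = jωL = j·4.386e+04·0.0857 = 0 + j3759 Ω
  Z3: Z = 1/(jωC) = -j/(ω·C) = 0 - j60.64 Ω
  Z4: Z = jωL = j·4.386e+04·0.027 = 0 + j1184 Ω
  Z5: Z = jωL = j·4.386e+04·0.005 = 0 + j219.3 Ω
  Z6: Z = R = 2000 Ω
Step 3 — Ladder network (open output): work backward from the far end, alternating series and parallel combinations. Z_in = 335 + j688.1 Ω = 765.3∠64.0° Ω.

Z = 335 + j688.1 Ω = 765.3∠64.0° Ω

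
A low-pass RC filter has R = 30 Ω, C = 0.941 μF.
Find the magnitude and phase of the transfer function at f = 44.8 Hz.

Step 1 — Angular frequency: ω = 2π·44.8 = 281.5 rad/s.
Step 2 — Transfer function: H(jω) = 1/(1 + jωRC).
Step 3 — Denominator: 1 + jωRC = 1 + j·281.5·30·9.41e-07 = 1 + j0.007946.
Step 4 — H = 0.9999 - j0.007946.
Step 5 — Magnitude: |H| = 1 (-0.0 dB); phase: φ = -0.5°.

|H| = 1 (-0.0 dB), φ = -0.5°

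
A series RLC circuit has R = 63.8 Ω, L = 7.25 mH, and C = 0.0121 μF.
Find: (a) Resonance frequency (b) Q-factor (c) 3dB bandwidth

Step 1 — Resonance condition Im(Z)=0 gives ω₀ = 1/√(LC).
Step 2 — ω₀ = 1/√(0.00725·1.21e-08) = 1.068e+05 rad/s.
Step 3 — f₀ = ω₀/(2π) = 1.699e+04 Hz.
Step 4 — Series Q: Q = ω₀L/R = 1.068e+05·0.00725/63.8 = 12.13.
Step 5 — 3dB bandwidth: Δω = ω₀/Q = 8800 rad/s; BW = Δω/(2π) = 1401 Hz.

(a) f₀ = 1.699e+04 Hz  (b) Q = 12.13  (c) BW = 1401 Hz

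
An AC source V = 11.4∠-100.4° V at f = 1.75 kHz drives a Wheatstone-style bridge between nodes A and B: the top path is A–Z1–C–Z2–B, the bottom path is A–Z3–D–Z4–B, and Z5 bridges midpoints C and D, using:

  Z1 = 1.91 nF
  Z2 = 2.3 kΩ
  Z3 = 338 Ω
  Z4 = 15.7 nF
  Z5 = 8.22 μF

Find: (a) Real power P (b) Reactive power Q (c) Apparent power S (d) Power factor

Step 1 — Angular frequency: ω = 2π·f = 2π·1750 = 1.1e+04 rad/s.
Step 2 — Component impedances:
  Z1: Z = 1/(jωC) = -j/(ω·C) = 0 - j4.762e+04 Ω
  Z2: Z = R = 2300 Ω
  Z3: Z = R = 338 Ω
  Z4: Z = 1/(jωC) = -j/(ω·C) = 0 - j5793 Ω
  Z5: Z = 1/(jωC) = -j/(ω·C) = 0 - j11.06 Ω
Step 3 — Bridge requires nodal analysis (the Z5 bridge couples midpoints C and D, so the two paths cannot be reduced to a simple series/parallel combination). Setting node B to ground and injecting 1 A at node A, the 3-node admittance system at A, C, D solves to V_A = Z_AB = 2318 - j798.1 Ω = 2452∠-19.0° Ω.
Step 4 — Source phasor: V = 11.4∠-100.4° V = -2.058 - j11.21 V.
Step 5 — Current: I = V / Z = 0.0006953 - j0.004598 A = 0.00465∠-81.4° A.
Step 6 — Complex power: S = V·I* = 0.05012 - j0.01726 VA.
Step 7 — Real power: P = Re(S) = 0.05012 W.
Step 8 — Reactive power: Q = Im(S) = -0.01726 VAR.
Step 9 — Apparent power: |S| = 0.05301 VA.
Step 10 — Power factor: PF = P/|S| = 0.9455 (leading).

(a) P = 0.05012 W  (b) Q = -0.01726 VAR  (c) S = 0.05301 VA  (d) PF = 0.9455 (leading)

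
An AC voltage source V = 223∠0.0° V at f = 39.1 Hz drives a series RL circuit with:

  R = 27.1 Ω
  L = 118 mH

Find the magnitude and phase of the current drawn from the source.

Step 1 — Angular frequency: ω = 2π·f = 2π·39.1 = 245.7 rad/s.
Step 2 — Component impedances:
  R: Z = R = 27.1 Ω
  L: Z = jωL = j·245.7·0.118 = 0 + j28.99 Ω
Step 3 — Series combination: Z_total = R + L = 27.1 + j28.99 Ω = 39.68∠46.9° Ω.
Step 4 — Source phasor: V = 223∠0.0° V = 223 V.
Step 5 — Ohm's law: I = V / Z_total = (223) / (27.1 + j28.99) = 3.838 - j4.105 A.
Step 6 — Convert to polar: |I| = 5.619 A, ∠I = -46.9°.

I = 5.619∠-46.9° A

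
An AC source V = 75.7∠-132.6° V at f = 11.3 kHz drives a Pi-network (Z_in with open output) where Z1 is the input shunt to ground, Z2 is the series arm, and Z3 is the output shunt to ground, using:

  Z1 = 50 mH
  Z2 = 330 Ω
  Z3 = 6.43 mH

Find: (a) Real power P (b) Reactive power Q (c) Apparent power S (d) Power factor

Step 1 — Angular frequency: ω = 2π·f = 2π·1.13e+04 = 7.1e+04 rad/s.
Step 2 — Component impedances:
  Z1: Z = jωL = j·7.1e+04·0.05 = 0 + j3550 Ω
  Z2: Z = R = 330 Ω
  Z3: Z = jωL = j·7.1e+04·0.00643 = 0 + j456.5 Ω
Step 3 — With open output, the series arm Z2 and the output shunt Z3 appear in series to ground: Z2 + Z3 = 330 + j456.5 Ω.
Step 4 — Parallel with input shunt Z1: Z_in = Z1 || (Z2 + Z3) = 257.3 + j425.7 Ω = 497.4∠58.8° Ω.
Step 5 — Source phasor: V = 75.7∠-132.6° V = -51.24 - j55.72 V.
Step 6 — Current: I = V / Z = -0.1492 + j0.0302 A = 0.1522∠168.6° A.
Step 7 — Complex power: S = V·I* = 5.959 + j9.859 VA.
Step 8 — Real power: P = Re(S) = 5.959 W.
Step 9 — Reactive power: Q = Im(S) = 9.859 VAR.
Step 10 — Apparent power: |S| = 11.52 VA.
Step 11 — Power factor: PF = P/|S| = 0.5173 (lagging).

(a) P = 5.959 W  (b) Q = 9.859 VAR  (c) S = 11.52 VA  (d) PF = 0.5173 (lagging)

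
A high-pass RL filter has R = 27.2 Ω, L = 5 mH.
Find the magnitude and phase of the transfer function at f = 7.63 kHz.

Step 1 — Angular frequency: ω = 2π·7630 = 4.794e+04 rad/s.
Step 2 — Transfer function: H(jω) = jωL/(R + jωL).
Step 3 — Numerator jωL = j·239.7; denominator R + jωL = 27.2 + j239.7.
Step 4 — H = 0.9873 + j0.112.
Step 5 — Magnitude: |H| = 0.9936 (-0.1 dB); phase: φ = 6.5°.

|H| = 0.9936 (-0.1 dB), φ = 6.5°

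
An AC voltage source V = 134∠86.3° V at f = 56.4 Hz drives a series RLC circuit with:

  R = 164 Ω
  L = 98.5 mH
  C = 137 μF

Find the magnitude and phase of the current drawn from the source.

Step 1 — Angular frequency: ω = 2π·f = 2π·56.4 = 354.4 rad/s.
Step 2 — Component impedances:
  R: Z = R = 164 Ω
  L: Z = jωL = j·354.4·0.0985 = 0 + j34.91 Ω
  C: Z = 1/(jωC) = -j/(ω·C) = 0 - j20.6 Ω
Step 3 — Series combination: Z_total = R + L + C = 164 + j14.31 Ω = 164.6∠5.0° Ω.
Step 4 — Source phasor: V = 134∠86.3° V = 8.647 + j133.7 V.
Step 5 — Ohm's law: I = V / Z_total = (8.647 + j133.7) / (164 + j14.31) = 0.1229 + j0.8046 A.
Step 6 — Convert to polar: |I| = 0.814 A, ∠I = 81.3°.

I = 0.814∠81.3° A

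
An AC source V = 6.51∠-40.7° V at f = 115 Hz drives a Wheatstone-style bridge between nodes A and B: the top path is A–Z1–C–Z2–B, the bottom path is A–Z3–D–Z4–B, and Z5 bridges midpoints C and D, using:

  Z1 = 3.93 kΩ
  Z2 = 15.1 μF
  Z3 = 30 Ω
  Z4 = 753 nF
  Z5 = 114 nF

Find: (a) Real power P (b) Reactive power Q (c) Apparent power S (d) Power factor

Step 1 — Angular frequency: ω = 2π·f = 2π·115 = 722.6 rad/s.
Step 2 — Component impedances:
  Z1: Z = R = 3930 Ω
  Z2: Z = 1/(jωC) = -j/(ω·C) = 0 - j91.65 Ω
  Z3: Z = R = 30 Ω
  Z4: Z = 1/(jωC) = -j/(ω·C) = 0 - j1838 Ω
  Z5: Z = 1/(jωC) = -j/(ω·C) = 0 - j1.214e+04 Ω
Step 3 — Bridge requires nodal analysis (the Z5 bridge couples midpoints C and D, so the two paths cannot be reduced to a simple series/parallel combination). Setting node B to ground and injecting 1 A at node A, the 3-node admittance system at A, C, D solves to V_A = Z_AB = 560.9 - j1351 Ω = 1462∠-67.4° Ω.
Step 4 — Source phasor: V = 6.51∠-40.7° V = 4.935 - j4.245 V.
Step 5 — Current: I = V / Z = 0.003975 + j0.002003 A = 0.004451∠26.7° A.
Step 6 — Complex power: S = V·I* = 0.01111 - j0.02676 VA.
Step 7 — Real power: P = Re(S) = 0.01111 W.
Step 8 — Reactive power: Q = Im(S) = -0.02676 VAR.
Step 9 — Apparent power: |S| = 0.02898 VA.
Step 10 — Power factor: PF = P/|S| = 0.3835 (leading).

(a) P = 0.01111 W  (b) Q = -0.02676 VAR  (c) S = 0.02898 VA  (d) PF = 0.3835 (leading)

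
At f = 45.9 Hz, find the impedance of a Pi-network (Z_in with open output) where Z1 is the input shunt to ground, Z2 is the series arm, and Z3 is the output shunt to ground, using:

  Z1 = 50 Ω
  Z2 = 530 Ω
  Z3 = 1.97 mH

Step 1 — Angular frequency: ω = 2π·f = 2π·45.9 = 288.4 rad/s.
Step 2 — Component impedances:
  Z1: Z = R = 50 Ω
  Z2: Z = R = 530 Ω
  Z3: Z = jωL = j·288.4·0.00197 = 0 + j0.5681 Ω
Step 3 — With open output, the series arm Z2 and the output shunt Z3 appear in series to ground: Z2 + Z3 = 530 + j0.5681 Ω.
Step 4 — Parallel with input shunt Z1: Z_in = Z1 || (Z2 + Z3) = 45.69 + j0.004222 Ω = 45.69∠0.0° Ω.

Z = 45.69 + j0.004222 Ω = 45.69∠0.0° Ω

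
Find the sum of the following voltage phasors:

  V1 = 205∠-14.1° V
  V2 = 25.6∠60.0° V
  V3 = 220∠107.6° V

Step 1 — Convert each phasor to rectangular form:
  V1 = 205·(cos(-14.1°) + j·sin(-14.1°)) = 198.8 - j49.94 V
  V2 = 25.6·(cos(60.0°) + j·sin(60.0°)) = 12.8 + j22.17 V
  V3 = 220·(cos(107.6°) + j·sin(107.6°)) = -66.52 + j209.7 V
Step 2 — Sum components: V_total = 145.1 + j181.9 V.
Step 3 — Convert to polar: |V_total| = 232.7 V, ∠V_total = 51.4°.

V_total = 232.7∠51.4° V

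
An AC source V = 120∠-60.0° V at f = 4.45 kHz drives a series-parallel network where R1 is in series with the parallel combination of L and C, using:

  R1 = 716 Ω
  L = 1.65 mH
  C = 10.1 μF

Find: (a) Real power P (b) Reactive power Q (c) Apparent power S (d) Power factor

Step 1 — Angular frequency: ω = 2π·f = 2π·4450 = 2.796e+04 rad/s.
Step 2 — Component impedances:
  R1: Z = R = 716 Ω
  L: Z = jωL = j·2.796e+04·0.00165 = 0 + j46.13 Ω
  C: Z = 1/(jωC) = -j/(ω·C) = 0 - j3.541 Ω
Step 3 — Parallel branch: L || C = 1/(1/L + 1/C) = 0 - j3.836 Ω.
Step 4 — Series with R1: Z_total = R1 + (L || C) = 716 - j3.836 Ω = 716∠-0.3° Ω.
Step 5 — Source phasor: V = 120∠-60.0° V = 60 - j103.9 V.
Step 6 — Current: I = V / Z = 0.08457 - j0.1447 A = 0.1676∠-59.7° A.
Step 7 — Complex power: S = V·I* = 20.11 - j0.1077 VA.
Step 8 — Real power: P = Re(S) = 20.11 W.
Step 9 — Reactive power: Q = Im(S) = -0.1077 VAR.
Step 10 — Apparent power: |S| = 20.11 VA.
Step 11 — Power factor: PF = P/|S| = 1 (leading).

(a) P = 20.11 W  (b) Q = -0.1077 VAR  (c) S = 20.11 VA  (d) PF = 1 (leading)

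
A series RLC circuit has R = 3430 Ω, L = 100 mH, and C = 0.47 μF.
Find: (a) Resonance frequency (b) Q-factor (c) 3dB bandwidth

Step 1 — Resonance: ω₀ = 1/√(LC) = 1/√(0.1·4.7e-07) = 4613 rad/s.
Step 2 — f₀ = ω₀/(2π) = 734.1 Hz.
Step 3 — Series Q: Q = ω₀L/R = 4613·0.1/3430 = 0.1345.
Step 4 — Bandwidth: Δω = ω₀/Q = 3.43e+04 rad/s; BW = Δω/(2π) = 5459 Hz.

(a) f₀ = 734.1 Hz  (b) Q = 0.1345  (c) BW = 5459 Hz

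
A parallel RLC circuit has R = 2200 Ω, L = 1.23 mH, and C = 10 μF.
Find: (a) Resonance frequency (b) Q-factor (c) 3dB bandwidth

Step 1 — Resonance: ω₀ = 1/√(LC) = 1/√(0.00123·1e-05) = 9017 rad/s.
Step 2 — f₀ = ω₀/(2π) = 1435 Hz.
Step 3 — Parallel Q: Q = R/(ω₀L) = 2200/(9017·0.00123) = 198.4.
Step 4 — Bandwidth: Δω = ω₀/Q = 45.45 rad/s; BW = Δω/(2π) = 7.234 Hz.

(a) f₀ = 1435 Hz  (b) Q = 198.4  (c) BW = 7.234 Hz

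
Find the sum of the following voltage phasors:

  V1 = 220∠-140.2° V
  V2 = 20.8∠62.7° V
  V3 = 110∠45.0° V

Step 1 — Convert each phasor to rectangular form:
  V1 = 220·(cos(-140.2°) + j·sin(-140.2°)) = -169 - j140.8 V
  V2 = 20.8·(cos(62.7°) + j·sin(62.7°)) = 9.54 + j18.48 V
  V3 = 110·(cos(45.0°) + j·sin(45.0°)) = 77.78 + j77.78 V
Step 2 — Sum components: V_total = -81.7 - j44.56 V.
Step 3 — Convert to polar: |V_total| = 93.06 V, ∠V_total = -151.4°.

V_total = 93.06∠-151.4° V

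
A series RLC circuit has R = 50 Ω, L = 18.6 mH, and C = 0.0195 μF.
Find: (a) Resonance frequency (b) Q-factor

Step 1 — Resonance condition Im(Z)=0 gives ω₀ = 1/√(LC).
Step 2 — ω₀ = 1/√(0.0186·1.95e-08) = 5.251e+04 rad/s.
Step 3 — f₀ = ω₀/(2π) = 8357 Hz.
Step 4 — Series Q: Q = ω₀L/R = 5.251e+04·0.0186/50 = 19.53.

(a) f₀ = 8357 Hz  (b) Q = 19.53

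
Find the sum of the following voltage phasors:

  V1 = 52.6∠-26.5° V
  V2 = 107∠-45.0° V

Step 1 — Convert each phasor to rectangular form:
  V1 = 52.6·(cos(-26.5°) + j·sin(-26.5°)) = 47.07 - j23.47 V
  V2 = 107·(cos(-45.0°) + j·sin(-45.0°)) = 75.66 - j75.66 V
Step 2 — Sum components: V_total = 122.7 - j99.13 V.
Step 3 — Convert to polar: |V_total| = 157.8 V, ∠V_total = -38.9°.

V_total = 157.8∠-38.9° V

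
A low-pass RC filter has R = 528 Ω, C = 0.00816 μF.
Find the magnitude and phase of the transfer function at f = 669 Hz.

Step 1 — Angular frequency: ω = 2π·669 = 4203 rad/s.
Step 2 — Transfer function: H(jω) = 1/(1 + jωRC).
Step 3 — Denominator: 1 + jωRC = 1 + j·4203·528·8.16e-09 = 1 + j0.01811.
Step 4 — H = 0.9997 - j0.0181.
Step 5 — Magnitude: |H| = 0.9998 (-0.0 dB); phase: φ = -1.0°.

|H| = 0.9998 (-0.0 dB), φ = -1.0°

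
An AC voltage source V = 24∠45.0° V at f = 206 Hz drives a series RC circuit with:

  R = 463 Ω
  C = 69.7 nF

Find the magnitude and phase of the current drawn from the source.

Step 1 — Angular frequency: ω = 2π·f = 2π·206 = 1294 rad/s.
Step 2 — Component impedances:
  R: Z = R = 463 Ω
  C: Z = 1/(jωC) = -j/(ω·C) = 0 - j1.108e+04 Ω
Step 3 — Series combination: Z_total = R + C = 463 - j1.108e+04 Ω = 1.109e+04∠-87.6° Ω.
Step 4 — Source phasor: V = 24∠45.0° V = 16.97 + j16.97 V.
Step 5 — Ohm's law: I = V / Z_total = (16.97 + j16.97) / (463 - j1.108e+04) = -0.001464 + j0.001592 A.
Step 6 — Convert to polar: |I| = 0.002163 A, ∠I = 132.6°.

I = 0.002163∠132.6° A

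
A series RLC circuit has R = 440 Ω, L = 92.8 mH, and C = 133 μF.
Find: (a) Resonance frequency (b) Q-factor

Step 1 — Resonance condition Im(Z)=0 gives ω₀ = 1/√(LC).
Step 2 — ω₀ = 1/√(0.0928·0.000133) = 284.6 rad/s.
Step 3 — f₀ = ω₀/(2π) = 45.3 Hz.
Step 4 — Series Q: Q = ω₀L/R = 284.6·0.0928/440 = 0.06003.

(a) f₀ = 45.3 Hz  (b) Q = 0.06003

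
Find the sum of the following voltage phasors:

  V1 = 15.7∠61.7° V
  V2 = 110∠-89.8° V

Step 1 — Convert each phasor to rectangular form:
  V1 = 15.7·(cos(61.7°) + j·sin(61.7°)) = 7.443 + j13.82 V
  V2 = 110·(cos(-89.8°) + j·sin(-89.8°)) = 0.384 - j110 V
Step 2 — Sum components: V_total = 7.827 - j96.18 V.
Step 3 — Convert to polar: |V_total| = 96.49 V, ∠V_total = -85.3°.

V_total = 96.49∠-85.3° V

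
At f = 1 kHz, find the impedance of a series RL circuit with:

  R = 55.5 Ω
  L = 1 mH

Step 1 — Angular frequency: ω = 2π·f = 2π·1000 = 6283 rad/s.
Step 2 — Component impedances:
  R: Z = R = 55.5 Ω
  L: Z = jωL = j·6283·0.001 = 0 + j6.283 Ω
Step 3 — Series combination: Z_total = R + L = 55.5 + j6.283 Ω = 55.85∠6.5° Ω.

Z = 55.5 + j6.283 Ω = 55.85∠6.5° Ω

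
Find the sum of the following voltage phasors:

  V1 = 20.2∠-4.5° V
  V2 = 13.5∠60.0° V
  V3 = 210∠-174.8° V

Step 1 — Convert each phasor to rectangular form:
  V1 = 20.2·(cos(-4.5°) + j·sin(-4.5°)) = 20.14 - j1.585 V
  V2 = 13.5·(cos(60.0°) + j·sin(60.0°)) = 6.75 + j11.69 V
  V3 = 210·(cos(-174.8°) + j·sin(-174.8°)) = -209.1 - j19.03 V
Step 2 — Sum components: V_total = -182.2 - j8.926 V.
Step 3 — Convert to polar: |V_total| = 182.5 V, ∠V_total = -177.2°.

V_total = 182.5∠-177.2° V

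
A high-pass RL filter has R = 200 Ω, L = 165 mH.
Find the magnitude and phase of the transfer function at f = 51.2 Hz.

Step 1 — Angular frequency: ω = 2π·51.2 = 321.7 rad/s.
Step 2 — Transfer function: H(jω) = jωL/(R + jωL).
Step 3 — Numerator jωL = j·53.08; denominator R + jωL = 200 + j53.08.
Step 4 — H = 0.0658 + j0.2479.
Step 5 — Magnitude: |H| = 0.2565 (-11.8 dB); phase: φ = 75.1°.

|H| = 0.2565 (-11.8 dB), φ = 75.1°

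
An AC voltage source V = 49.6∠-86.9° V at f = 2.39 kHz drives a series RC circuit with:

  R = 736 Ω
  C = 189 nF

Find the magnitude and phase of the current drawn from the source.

Step 1 — Angular frequency: ω = 2π·f = 2π·2390 = 1.502e+04 rad/s.
Step 2 — Component impedances:
  R: Z = R = 736 Ω
  C: Z = 1/(jωC) = -j/(ω·C) = 0 - j352.3 Ω
Step 3 — Series combination: Z_total = R + C = 736 - j352.3 Ω = 816∠-25.6° Ω.
Step 4 — Source phasor: V = 49.6∠-86.9° V = 2.682 - j49.53 V.
Step 5 — Ohm's law: I = V / Z_total = (2.682 - j49.53) / (736 - j352.3) = 0.02917 - j0.05333 A.
Step 6 — Convert to polar: |I| = 0.06079 A, ∠I = -61.3°.

I = 0.06079∠-61.3° A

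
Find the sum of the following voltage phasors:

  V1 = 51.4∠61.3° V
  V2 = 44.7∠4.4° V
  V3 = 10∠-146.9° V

Step 1 — Convert each phasor to rectangular form:
  V1 = 51.4·(cos(61.3°) + j·sin(61.3°)) = 24.68 + j45.09 V
  V2 = 44.7·(cos(4.4°) + j·sin(4.4°)) = 44.57 + j3.429 V
  V3 = 10·(cos(-146.9°) + j·sin(-146.9°)) = -8.377 - j5.461 V
Step 2 — Sum components: V_total = 60.87 + j43.05 V.
Step 3 — Convert to polar: |V_total| = 74.56 V, ∠V_total = 35.3°.

V_total = 74.56∠35.3° V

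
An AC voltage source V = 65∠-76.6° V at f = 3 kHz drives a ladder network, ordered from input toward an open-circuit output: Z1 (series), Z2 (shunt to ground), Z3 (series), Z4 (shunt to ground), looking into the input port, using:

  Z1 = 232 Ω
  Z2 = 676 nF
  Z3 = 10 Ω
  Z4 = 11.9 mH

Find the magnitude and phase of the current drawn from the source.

Step 1 — Angular frequency: ω = 2π·f = 2π·3000 = 1.885e+04 rad/s.
Step 2 — Component impedances:
  Z1: Z = R = 232 Ω
  Z2: Z = 1/(jωC) = -j/(ω·C) = 0 - j78.48 Ω
  Z3: Z = R = 10 Ω
  Z4: Z = jωL = j·1.885e+04·0.0119 = 0 + j224.3 Ω
Step 3 — Ladder network (open output): work backward from the far end, alternating series and parallel combinations. Z_in = 234.9 - j120.5 Ω = 264∠-27.2° Ω.
Step 4 — Source phasor: V = 65∠-76.6° V = 15.06 - j63.23 V.
Step 5 — Ohm's law: I = V / Z_total = (15.06 - j63.23) / (234.9 - j120.5) = 0.1601 - j0.1871 A.
Step 6 — Convert to polar: |I| = 0.2462 A, ∠I = -49.4°.

I = 0.2462∠-49.4° A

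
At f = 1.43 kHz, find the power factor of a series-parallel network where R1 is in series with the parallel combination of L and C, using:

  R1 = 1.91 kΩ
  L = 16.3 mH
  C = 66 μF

Step 1 — Angular frequency: ω = 2π·f = 2π·1430 = 8985 rad/s.
Step 2 — Component impedances:
  R1: Z = R = 1910 Ω
  L: Z = jωL = j·8985·0.0163 = 0 + j146.5 Ω
  C: Z = 1/(jωC) = -j/(ω·C) = 0 - j1.686 Ω
Step 3 — Parallel branch: L || C = 1/(1/L + 1/C) = 0 - j1.706 Ω.
Step 4 — Series with R1: Z_total = R1 + (L || C) = 1910 - j1.706 Ω = 1910∠-0.1° Ω.
Step 5 — Power factor: PF = cos(φ) = Re(Z)/|Z| = 1910/1910 = 1.
Step 6 — Type: Im(Z) = -1.706 ⇒ leading (phase φ = -0.1°).

PF = 1 (leading, φ = -0.1°)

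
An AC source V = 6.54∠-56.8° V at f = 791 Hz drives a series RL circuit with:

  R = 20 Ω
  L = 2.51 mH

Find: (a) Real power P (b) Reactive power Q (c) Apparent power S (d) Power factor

Step 1 — Angular frequency: ω = 2π·f = 2π·791 = 4970 rad/s.
Step 2 — Component impedances:
  R: Z = R = 20 Ω
  L: Z = jωL = j·4970·0.00251 = 0 + j12.47 Ω
Step 3 — Series combination: Z_total = R + L = 20 + j12.47 Ω = 23.57∠32.0° Ω.
Step 4 — Source phasor: V = 6.54∠-56.8° V = 3.581 - j5.472 V.
Step 5 — Current: I = V / Z = 0.006037 - j0.2774 A = 0.2775∠-88.8° A.
Step 6 — Complex power: S = V·I* = 1.54 + j0.9603 VA.
Step 7 — Real power: P = Re(S) = 1.54 W.
Step 8 — Reactive power: Q = Im(S) = 0.9603 VAR.
Step 9 — Apparent power: |S| = 1.815 VA.
Step 10 — Power factor: PF = P/|S| = 0.8485 (lagging).

(a) P = 1.54 W  (b) Q = 0.9603 VAR  (c) S = 1.815 VA  (d) PF = 0.8485 (lagging)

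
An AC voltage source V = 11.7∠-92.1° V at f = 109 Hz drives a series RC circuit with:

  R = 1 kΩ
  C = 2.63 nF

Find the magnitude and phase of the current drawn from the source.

Step 1 — Angular frequency: ω = 2π·f = 2π·109 = 684.9 rad/s.
Step 2 — Component impedances:
  R: Z = R = 1000 Ω
  C: Z = 1/(jωC) = -j/(ω·C) = 0 - j5.552e+05 Ω
Step 3 — Series combination: Z_total = R + C = 1000 - j5.552e+05 Ω = 5.552e+05∠-89.9° Ω.
Step 4 — Source phasor: V = 11.7∠-92.1° V = -0.4287 - j11.69 V.
Step 5 — Ohm's law: I = V / Z_total = (-0.4287 - j11.69) / (1000 - j5.552e+05) = 2.106e-05 - j8.102e-07 A.
Step 6 — Convert to polar: |I| = 2.107e-05 A, ∠I = -2.2°.

I = 2.107e-05∠-2.2° A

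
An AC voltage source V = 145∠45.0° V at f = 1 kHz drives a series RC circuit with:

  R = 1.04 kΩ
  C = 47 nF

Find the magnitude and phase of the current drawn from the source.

Step 1 — Angular frequency: ω = 2π·f = 2π·1000 = 6283 rad/s.
Step 2 — Component impedances:
  R: Z = R = 1040 Ω
  C: Z = 1/(jωC) = -j/(ω·C) = 0 - j3386 Ω
Step 3 — Series combination: Z_total = R + C = 1040 - j3386 Ω = 3542∠-72.9° Ω.
Step 4 — Source phasor: V = 145∠45.0° V = 102.5 + j102.5 V.
Step 5 — Ohm's law: I = V / Z_total = (102.5 + j102.5) / (1040 - j3386) = -0.01917 + j0.03617 A.
Step 6 — Convert to polar: |I| = 0.04093 A, ∠I = 117.9°.

I = 0.04093∠117.9° A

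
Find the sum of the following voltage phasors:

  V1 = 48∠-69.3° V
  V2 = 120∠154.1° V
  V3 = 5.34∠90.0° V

Step 1 — Convert each phasor to rectangular form:
  V1 = 48·(cos(-69.3°) + j·sin(-69.3°)) = 16.97 - j44.9 V
  V2 = 120·(cos(154.1°) + j·sin(154.1°)) = -107.9 + j52.42 V
  V3 = 5.34·(cos(90.0°) + j·sin(90.0°)) = 0 + j5.34 V
Step 2 — Sum components: V_total = -90.98 + j12.85 V.
Step 3 — Convert to polar: |V_total| = 91.88 V, ∠V_total = 172.0°.

V_total = 91.88∠172.0° V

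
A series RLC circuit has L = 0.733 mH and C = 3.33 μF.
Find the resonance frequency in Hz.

Step 1 — Resonance condition Im(Z)=0 gives ω₀ = 1/√(LC).
Step 2 — ω₀ = 1/√(0.000733·3.33e-06) = 2.024e+04 rad/s.
Step 3 — f₀ = ω₀/(2π) = 3221 Hz.

f₀ = 3221 Hz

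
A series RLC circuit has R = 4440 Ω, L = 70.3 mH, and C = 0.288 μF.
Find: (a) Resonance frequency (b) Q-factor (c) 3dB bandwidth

Step 1 — Resonance condition Im(Z)=0 gives ω₀ = 1/√(LC).
Step 2 — ω₀ = 1/√(0.0703·2.88e-07) = 7028 rad/s.
Step 3 — f₀ = ω₀/(2π) = 1119 Hz.
Step 4 — Series Q: Q = ω₀L/R = 7028·0.0703/4440 = 0.1113.
Step 5 — 3dB bandwidth: Δω = ω₀/Q = 6.316e+04 rad/s; BW = Δω/(2π) = 1.005e+04 Hz.

(a) f₀ = 1119 Hz  (b) Q = 0.1113  (c) BW = 1.005e+04 Hz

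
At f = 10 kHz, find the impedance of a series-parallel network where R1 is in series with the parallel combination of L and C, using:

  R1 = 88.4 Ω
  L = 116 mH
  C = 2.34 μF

Step 1 — Angular frequency: ω = 2π·f = 2π·1e+04 = 6.283e+04 rad/s.
Step 2 — Component impedances:
  R1: Z = R = 88.4 Ω
  L: Z = jωL = j·6.283e+04·0.116 = 0 + j7288 Ω
  C: Z = 1/(jωC) = -j/(ω·C) = 0 - j6.801 Ω
Step 3 — Parallel branch: L || C = 1/(1/L + 1/C) = 0 - j6.808 Ω.
Step 4 — Series with R1: Z_total = R1 + (L || C) = 88.4 - j6.808 Ω = 88.66∠-4.4° Ω.

Z = 88.4 - j6.808 Ω = 88.66∠-4.4° Ω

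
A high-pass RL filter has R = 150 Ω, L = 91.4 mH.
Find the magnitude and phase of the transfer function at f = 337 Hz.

Step 1 — Angular frequency: ω = 2π·337 = 2117 rad/s.
Step 2 — Transfer function: H(jω) = jωL/(R + jωL).
Step 3 — Numerator jωL = j·193.5; denominator R + jωL = 150 + j193.5.
Step 4 — H = 0.6247 + j0.4842.
Step 5 — Magnitude: |H| = 0.7904 (-2.0 dB); phase: φ = 37.8°.

|H| = 0.7904 (-2.0 dB), φ = 37.8°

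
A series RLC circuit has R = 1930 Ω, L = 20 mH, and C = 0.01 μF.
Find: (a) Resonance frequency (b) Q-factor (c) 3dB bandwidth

Step 1 — Resonance condition Im(Z)=0 gives ω₀ = 1/√(LC).
Step 2 — ω₀ = 1/√(0.02·1e-08) = 7.071e+04 rad/s.
Step 3 — f₀ = ω₀/(2π) = 1.125e+04 Hz.
Step 4 — Series Q: Q = ω₀L/R = 7.071e+04·0.02/1930 = 0.7328.
Step 5 — 3dB bandwidth: Δω = ω₀/Q = 9.65e+04 rad/s; BW = Δω/(2π) = 1.536e+04 Hz.

(a) f₀ = 1.125e+04 Hz  (b) Q = 0.7328  (c) BW = 1.536e+04 Hz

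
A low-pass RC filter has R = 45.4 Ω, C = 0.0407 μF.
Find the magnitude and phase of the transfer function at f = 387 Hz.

Step 1 — Angular frequency: ω = 2π·387 = 2432 rad/s.
Step 2 — Transfer function: H(jω) = 1/(1 + jωRC).
Step 3 — Denominator: 1 + jωRC = 1 + j·2432·45.4·4.07e-08 = 1 + j0.004493.
Step 4 — H = 1 - j0.004493.
Step 5 — Magnitude: |H| = 1 (-0.0 dB); phase: φ = -0.3°.

|H| = 1 (-0.0 dB), φ = -0.3°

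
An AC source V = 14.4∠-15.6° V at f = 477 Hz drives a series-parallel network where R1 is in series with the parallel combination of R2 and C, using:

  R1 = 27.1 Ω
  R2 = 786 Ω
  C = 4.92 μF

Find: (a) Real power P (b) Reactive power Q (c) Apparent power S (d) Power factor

Step 1 — Angular frequency: ω = 2π·f = 2π·477 = 2997 rad/s.
Step 2 — Component impedances:
  R1: Z = R = 27.1 Ω
  R2: Z = R = 786 Ω
  C: Z = 1/(jωC) = -j/(ω·C) = 0 - j67.82 Ω
Step 3 — Parallel branch: R2 || C = 1/(1/R2 + 1/C) = 5.808 - j67.32 Ω.
Step 4 — Series with R1: Z_total = R1 + (R2 || C) = 32.91 - j67.32 Ω = 74.93∠-63.9° Ω.
Step 5 — Source phasor: V = 14.4∠-15.6° V = 13.87 - j3.872 V.
Step 6 — Current: I = V / Z = 0.1277 + j0.1436 A = 0.1922∠48.3° A.
Step 7 — Complex power: S = V·I* = 1.215 - j2.486 VA.
Step 8 — Real power: P = Re(S) = 1.215 W.
Step 9 — Reactive power: Q = Im(S) = -2.486 VAR.
Step 10 — Apparent power: |S| = 2.767 VA.
Step 11 — Power factor: PF = P/|S| = 0.4392 (leading).

(a) P = 1.215 W  (b) Q = -2.486 VAR  (c) S = 2.767 VA  (d) PF = 0.4392 (leading)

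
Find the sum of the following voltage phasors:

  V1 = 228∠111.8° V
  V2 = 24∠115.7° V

Step 1 — Convert each phasor to rectangular form:
  V1 = 228·(cos(111.8°) + j·sin(111.8°)) = -84.67 + j211.7 V
  V2 = 24·(cos(115.7°) + j·sin(115.7°)) = -10.41 + j21.63 V
Step 2 — Sum components: V_total = -95.08 + j233.3 V.
Step 3 — Convert to polar: |V_total| = 251.9 V, ∠V_total = 112.2°.

V_total = 251.9∠112.2° V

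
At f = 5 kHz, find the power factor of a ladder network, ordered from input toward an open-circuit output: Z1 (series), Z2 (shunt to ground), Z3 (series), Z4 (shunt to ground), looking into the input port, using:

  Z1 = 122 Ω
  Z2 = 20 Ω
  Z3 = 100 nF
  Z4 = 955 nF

Step 1 — Angular frequency: ω = 2π·f = 2π·5000 = 3.142e+04 rad/s.
Step 2 — Component impedances:
  Z1: Z = R = 122 Ω
  Z2: Z = R = 20 Ω
  Z3: Z = 1/(jωC) = -j/(ω·C) = 0 - j318.3 Ω
  Z4: Z = 1/(jωC) = -j/(ω·C) = 0 - j33.33 Ω
Step 3 — Ladder network (open output): work backward from the far end, alternating series and parallel combinations. Z_in = 141.9 - j1.134 Ω = 141.9∠-0.5° Ω.
Step 4 — Power factor: PF = cos(φ) = Re(Z)/|Z| = 141.9/141.9 = 1.
Step 5 — Type: Im(Z) = -1.134 ⇒ leading (phase φ = -0.5°).

PF = 1 (leading, φ = -0.5°)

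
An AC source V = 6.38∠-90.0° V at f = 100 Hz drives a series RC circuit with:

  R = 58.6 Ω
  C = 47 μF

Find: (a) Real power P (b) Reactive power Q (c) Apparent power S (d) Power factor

Step 1 — Angular frequency: ω = 2π·f = 2π·100 = 628.3 rad/s.
Step 2 — Component impedances:
  R: Z = R = 58.6 Ω
  C: Z = 1/(jωC) = -j/(ω·C) = 0 - j33.86 Ω
Step 3 — Series combination: Z_total = R + C = 58.6 - j33.86 Ω = 67.68∠-30.0° Ω.
Step 4 — Source phasor: V = 6.38∠-90.0° V = 0 - j6.38 V.
Step 5 — Current: I = V / Z = 0.04716 - j0.08162 A = 0.09427∠-60.0° A.
Step 6 — Complex power: S = V·I* = 0.5207 - j0.3009 VA.
Step 7 — Real power: P = Re(S) = 0.5207 W.
Step 8 — Reactive power: Q = Im(S) = -0.3009 VAR.
Step 9 — Apparent power: |S| = 0.6014 VA.
Step 10 — Power factor: PF = P/|S| = 0.8658 (leading).

(a) P = 0.5207 W  (b) Q = -0.3009 VAR  (c) S = 0.6014 VA  (d) PF = 0.8658 (leading)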